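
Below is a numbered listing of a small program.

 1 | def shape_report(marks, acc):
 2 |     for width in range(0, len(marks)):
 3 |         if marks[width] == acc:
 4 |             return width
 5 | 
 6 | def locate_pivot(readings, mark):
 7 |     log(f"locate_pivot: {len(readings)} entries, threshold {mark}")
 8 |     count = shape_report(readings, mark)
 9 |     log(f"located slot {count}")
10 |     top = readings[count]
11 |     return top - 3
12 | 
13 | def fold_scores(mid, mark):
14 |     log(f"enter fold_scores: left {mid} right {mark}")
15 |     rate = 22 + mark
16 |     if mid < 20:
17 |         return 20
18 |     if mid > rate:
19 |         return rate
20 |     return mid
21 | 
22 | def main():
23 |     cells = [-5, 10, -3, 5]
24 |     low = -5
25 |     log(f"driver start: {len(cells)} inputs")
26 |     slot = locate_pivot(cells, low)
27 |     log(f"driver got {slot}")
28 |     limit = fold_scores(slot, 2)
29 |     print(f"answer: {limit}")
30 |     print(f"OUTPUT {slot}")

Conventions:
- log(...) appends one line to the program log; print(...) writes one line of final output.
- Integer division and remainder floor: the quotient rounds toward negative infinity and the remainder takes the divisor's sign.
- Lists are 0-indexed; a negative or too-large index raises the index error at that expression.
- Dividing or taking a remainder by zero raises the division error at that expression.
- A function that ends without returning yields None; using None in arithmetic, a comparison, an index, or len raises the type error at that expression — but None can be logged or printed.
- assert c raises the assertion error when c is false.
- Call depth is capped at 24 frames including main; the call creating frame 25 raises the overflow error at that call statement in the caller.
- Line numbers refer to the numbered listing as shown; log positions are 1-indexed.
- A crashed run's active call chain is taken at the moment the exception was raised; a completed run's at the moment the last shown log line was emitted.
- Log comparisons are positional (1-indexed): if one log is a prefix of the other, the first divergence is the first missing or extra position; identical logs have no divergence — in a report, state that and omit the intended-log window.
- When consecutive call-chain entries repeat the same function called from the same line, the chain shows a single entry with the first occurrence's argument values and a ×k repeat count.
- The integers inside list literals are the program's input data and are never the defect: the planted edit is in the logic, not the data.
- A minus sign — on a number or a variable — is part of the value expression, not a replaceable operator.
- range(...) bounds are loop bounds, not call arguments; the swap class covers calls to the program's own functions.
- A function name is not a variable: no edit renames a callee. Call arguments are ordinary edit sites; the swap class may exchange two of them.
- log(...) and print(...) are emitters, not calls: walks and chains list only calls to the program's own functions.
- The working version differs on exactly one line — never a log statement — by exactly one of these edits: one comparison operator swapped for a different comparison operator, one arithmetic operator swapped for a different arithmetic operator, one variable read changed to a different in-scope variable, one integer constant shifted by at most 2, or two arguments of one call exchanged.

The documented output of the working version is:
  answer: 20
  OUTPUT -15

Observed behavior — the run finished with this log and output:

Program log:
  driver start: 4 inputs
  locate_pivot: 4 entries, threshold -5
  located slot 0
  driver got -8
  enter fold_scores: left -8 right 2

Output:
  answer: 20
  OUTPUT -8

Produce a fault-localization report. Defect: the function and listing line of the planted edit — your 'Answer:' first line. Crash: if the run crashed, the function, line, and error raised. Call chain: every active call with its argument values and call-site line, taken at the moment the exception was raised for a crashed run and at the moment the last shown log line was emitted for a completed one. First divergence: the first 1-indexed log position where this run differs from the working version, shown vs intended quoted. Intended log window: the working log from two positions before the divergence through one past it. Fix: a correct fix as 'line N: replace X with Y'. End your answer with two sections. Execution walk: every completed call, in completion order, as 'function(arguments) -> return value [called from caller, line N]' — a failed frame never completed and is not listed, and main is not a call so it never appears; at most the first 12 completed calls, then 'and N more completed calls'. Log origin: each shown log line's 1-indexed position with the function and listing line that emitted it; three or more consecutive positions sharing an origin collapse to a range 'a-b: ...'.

Answer: the defect is in locate_pivot at line 11.
Core observation: The log first diverges at position 4: the faulty run prints 'driver got -8' where the working version prints 'driver got -15'.
Call chain: main -> fold_scores(-8, 2) (called at line 28).
First divergence: position 4 — shown 'driver got -8', intended 'driver got -15'.
Intended log window:
  2: locate_pivot: 4 entries, threshold -5
  3: located slot 0
  4: driver got -15
  5: enter fold_scores: left -15 right 2
Execution walk:
  shape_report([-5, 10, -3, 5], -5) -> 0  [called from locate_pivot, line 8]
  locate_pivot([-5, 10, -3, 5], -5) -> -8  [called from main, line 26]
  fold_scores(-8, 2) -> 20  [called from main, line 28]
Log line origins:
  1: logged in main at line 25
  2: logged in locate_pivot at line 7
  3: logged in locate_pivot at line 9
  4: logged in main at line 27
  5: logged in fold_scores at line 14
A correct fix: line 11: replace `-` with `*`.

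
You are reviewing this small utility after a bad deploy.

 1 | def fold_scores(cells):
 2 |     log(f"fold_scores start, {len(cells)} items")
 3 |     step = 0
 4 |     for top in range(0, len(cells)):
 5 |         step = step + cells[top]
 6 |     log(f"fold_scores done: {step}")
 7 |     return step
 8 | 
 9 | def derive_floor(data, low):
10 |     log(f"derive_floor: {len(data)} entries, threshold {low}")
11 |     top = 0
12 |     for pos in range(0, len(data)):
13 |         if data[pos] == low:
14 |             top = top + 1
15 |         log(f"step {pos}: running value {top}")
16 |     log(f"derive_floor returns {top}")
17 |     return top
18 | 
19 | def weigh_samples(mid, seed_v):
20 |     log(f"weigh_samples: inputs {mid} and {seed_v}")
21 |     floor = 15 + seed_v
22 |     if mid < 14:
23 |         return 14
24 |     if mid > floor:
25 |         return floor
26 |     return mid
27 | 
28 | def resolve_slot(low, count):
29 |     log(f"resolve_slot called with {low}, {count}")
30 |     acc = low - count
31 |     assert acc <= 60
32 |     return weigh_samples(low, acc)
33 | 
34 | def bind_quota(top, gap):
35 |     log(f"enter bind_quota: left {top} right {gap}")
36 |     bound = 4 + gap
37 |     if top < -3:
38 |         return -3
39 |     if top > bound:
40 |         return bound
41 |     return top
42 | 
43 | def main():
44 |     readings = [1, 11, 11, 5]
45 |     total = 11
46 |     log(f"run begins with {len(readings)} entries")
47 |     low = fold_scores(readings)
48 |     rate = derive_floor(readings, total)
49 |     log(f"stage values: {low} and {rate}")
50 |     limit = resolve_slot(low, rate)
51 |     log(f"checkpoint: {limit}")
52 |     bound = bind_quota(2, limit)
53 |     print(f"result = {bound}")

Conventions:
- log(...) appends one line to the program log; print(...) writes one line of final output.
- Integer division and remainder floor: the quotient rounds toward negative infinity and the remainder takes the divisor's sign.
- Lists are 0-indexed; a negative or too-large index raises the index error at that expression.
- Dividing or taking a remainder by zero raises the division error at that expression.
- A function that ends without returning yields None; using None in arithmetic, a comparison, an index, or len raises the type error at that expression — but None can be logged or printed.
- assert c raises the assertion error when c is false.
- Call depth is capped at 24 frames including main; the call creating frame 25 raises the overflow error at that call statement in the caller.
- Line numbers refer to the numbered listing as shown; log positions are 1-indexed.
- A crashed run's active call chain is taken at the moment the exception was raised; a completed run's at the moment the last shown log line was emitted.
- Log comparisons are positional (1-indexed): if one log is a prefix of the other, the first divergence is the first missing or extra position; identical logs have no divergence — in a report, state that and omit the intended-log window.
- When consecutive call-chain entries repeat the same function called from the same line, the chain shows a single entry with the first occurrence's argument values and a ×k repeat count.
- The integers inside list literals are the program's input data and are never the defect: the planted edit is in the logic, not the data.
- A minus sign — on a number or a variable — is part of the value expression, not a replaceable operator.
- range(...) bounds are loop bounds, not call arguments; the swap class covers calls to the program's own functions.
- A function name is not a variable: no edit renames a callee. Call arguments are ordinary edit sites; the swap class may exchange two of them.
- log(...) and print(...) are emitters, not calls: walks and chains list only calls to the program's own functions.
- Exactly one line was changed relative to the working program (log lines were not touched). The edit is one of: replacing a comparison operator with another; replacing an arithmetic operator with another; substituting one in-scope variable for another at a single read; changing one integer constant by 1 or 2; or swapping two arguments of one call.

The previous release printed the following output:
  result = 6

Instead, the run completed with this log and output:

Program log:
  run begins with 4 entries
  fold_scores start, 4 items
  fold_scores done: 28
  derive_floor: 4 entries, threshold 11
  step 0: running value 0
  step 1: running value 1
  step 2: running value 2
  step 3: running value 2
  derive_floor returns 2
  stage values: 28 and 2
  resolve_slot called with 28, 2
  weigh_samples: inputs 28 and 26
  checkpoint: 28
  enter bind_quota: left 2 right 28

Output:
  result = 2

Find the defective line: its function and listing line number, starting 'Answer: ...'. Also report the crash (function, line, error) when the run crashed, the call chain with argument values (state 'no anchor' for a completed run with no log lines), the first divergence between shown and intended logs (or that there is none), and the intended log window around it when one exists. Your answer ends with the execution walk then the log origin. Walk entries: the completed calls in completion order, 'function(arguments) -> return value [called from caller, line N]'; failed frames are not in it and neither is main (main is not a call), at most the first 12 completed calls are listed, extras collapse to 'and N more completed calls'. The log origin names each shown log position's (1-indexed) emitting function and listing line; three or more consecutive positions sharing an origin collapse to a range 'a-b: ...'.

Answer: the defect is in main at line 52.
The tell: The log first diverges at position 14: the faulty run prints 'enter bind_quota: left 2 right 28' where the working version prints 'enter bind_quota: left 28 right 2'.
Call chain: main -> bind_quota(2, 28) (called at line 52).
First divergence: at position 14 the run shows 'enter bind_quota: left 2 right 28' where the working version logs 'enter bind_quota: left 28 right 2'.
Intended log window:
  12: weigh_samples: inputs 28 and 26
  13: checkpoint: 28
  14: enter bind_quota: left 28 right 2
Execution walk:
  fold_scores([1, 11, 11, 5]) -> 28  [called from main, line 47]
  derive_floor([1, 11, 11, 5], 11) -> 2  [called from main, line 48]
  weigh_samples(28, 26) -> 28  [called from resolve_slot, line 32]
  resolve_slot(28, 2) -> 28  [called from main, line 50]
  bind_quota(2, 28) -> 2  [called from main, line 52]
Log line origins:
  1: from main, line 46
  2: from fold_scores, line 2
  3: from fold_scores, line 6
  4: from derive_floor, line 10
  5-8: from derive_floor, line 15
  9: from derive_floor, line 16
  10: from main, line 49
  11: from resolve_slot, line 29
  12: from weigh_samples, line 20
  13: from main, line 51
  14: from bind_quota, line 35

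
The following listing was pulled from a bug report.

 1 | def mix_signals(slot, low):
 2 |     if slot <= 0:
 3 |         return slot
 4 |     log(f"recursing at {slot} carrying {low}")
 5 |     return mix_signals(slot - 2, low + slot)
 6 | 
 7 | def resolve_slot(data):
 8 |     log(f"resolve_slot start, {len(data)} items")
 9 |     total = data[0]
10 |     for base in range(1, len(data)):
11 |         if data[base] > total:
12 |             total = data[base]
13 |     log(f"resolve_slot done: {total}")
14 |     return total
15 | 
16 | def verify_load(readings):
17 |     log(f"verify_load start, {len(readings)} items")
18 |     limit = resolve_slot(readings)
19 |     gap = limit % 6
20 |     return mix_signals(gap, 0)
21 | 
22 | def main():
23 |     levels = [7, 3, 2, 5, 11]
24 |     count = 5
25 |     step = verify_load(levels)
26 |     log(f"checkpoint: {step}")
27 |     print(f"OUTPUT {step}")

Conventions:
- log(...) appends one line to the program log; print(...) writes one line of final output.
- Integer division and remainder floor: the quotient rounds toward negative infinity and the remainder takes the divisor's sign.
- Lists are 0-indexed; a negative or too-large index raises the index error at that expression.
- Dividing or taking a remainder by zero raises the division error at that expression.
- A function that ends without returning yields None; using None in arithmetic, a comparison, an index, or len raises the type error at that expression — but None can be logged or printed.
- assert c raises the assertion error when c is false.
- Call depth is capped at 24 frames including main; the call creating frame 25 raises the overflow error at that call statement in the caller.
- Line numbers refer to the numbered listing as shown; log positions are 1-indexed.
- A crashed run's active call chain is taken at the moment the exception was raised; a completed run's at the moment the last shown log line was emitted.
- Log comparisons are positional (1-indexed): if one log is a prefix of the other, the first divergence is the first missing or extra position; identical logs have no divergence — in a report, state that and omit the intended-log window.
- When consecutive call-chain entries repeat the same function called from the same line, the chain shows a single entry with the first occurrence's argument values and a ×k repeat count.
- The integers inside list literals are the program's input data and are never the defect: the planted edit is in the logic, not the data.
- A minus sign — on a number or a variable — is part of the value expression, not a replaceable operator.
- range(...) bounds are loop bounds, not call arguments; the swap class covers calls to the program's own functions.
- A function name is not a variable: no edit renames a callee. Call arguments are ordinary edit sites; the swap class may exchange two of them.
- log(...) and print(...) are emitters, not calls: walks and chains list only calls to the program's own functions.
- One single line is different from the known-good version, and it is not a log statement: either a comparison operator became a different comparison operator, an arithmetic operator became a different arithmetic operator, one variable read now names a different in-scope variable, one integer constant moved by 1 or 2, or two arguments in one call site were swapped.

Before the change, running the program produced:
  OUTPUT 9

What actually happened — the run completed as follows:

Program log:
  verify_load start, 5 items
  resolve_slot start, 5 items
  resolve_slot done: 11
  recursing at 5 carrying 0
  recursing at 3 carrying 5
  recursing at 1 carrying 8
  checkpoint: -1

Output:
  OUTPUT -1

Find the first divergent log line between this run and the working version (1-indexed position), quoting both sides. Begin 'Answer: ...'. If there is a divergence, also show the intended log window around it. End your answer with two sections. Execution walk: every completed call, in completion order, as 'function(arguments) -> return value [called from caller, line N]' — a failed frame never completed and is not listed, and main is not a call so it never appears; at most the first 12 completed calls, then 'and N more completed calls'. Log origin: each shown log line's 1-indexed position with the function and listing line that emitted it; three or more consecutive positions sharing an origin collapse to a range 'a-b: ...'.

Answer: at position 7 the run shows 'checkpoint: -1' where the working version logs 'checkpoint: 9'.
Intended log window:
  5: recursing at 3 carrying 5
  6: recursing at 1 carrying 8
  7: checkpoint: 9
Execution walk:
  resolve_slot([7, 3, 2, 5, 11]) -> 11  [called from verify_load, line 18]
  mix_signals(-1, 9) -> -1  [called from mix_signals, line 5]
  mix_signals(1, 8) -> -1  [called from mix_signals, line 5]
  mix_signals(3, 5) -> -1  [called from mix_signals, line 5]
  mix_signals(5, 0) -> -1  [called from verify_load, line 20]
  verify_load([7, 3, 2, 5, 11]) -> -1  [called from main, line 25]
Log origin:
  1 — verify_load, line 17
  2 — resolve_slot, line 8
  3 — resolve_slot, line 13
  4-6 — mix_signals, line 4
  7 — main, line 26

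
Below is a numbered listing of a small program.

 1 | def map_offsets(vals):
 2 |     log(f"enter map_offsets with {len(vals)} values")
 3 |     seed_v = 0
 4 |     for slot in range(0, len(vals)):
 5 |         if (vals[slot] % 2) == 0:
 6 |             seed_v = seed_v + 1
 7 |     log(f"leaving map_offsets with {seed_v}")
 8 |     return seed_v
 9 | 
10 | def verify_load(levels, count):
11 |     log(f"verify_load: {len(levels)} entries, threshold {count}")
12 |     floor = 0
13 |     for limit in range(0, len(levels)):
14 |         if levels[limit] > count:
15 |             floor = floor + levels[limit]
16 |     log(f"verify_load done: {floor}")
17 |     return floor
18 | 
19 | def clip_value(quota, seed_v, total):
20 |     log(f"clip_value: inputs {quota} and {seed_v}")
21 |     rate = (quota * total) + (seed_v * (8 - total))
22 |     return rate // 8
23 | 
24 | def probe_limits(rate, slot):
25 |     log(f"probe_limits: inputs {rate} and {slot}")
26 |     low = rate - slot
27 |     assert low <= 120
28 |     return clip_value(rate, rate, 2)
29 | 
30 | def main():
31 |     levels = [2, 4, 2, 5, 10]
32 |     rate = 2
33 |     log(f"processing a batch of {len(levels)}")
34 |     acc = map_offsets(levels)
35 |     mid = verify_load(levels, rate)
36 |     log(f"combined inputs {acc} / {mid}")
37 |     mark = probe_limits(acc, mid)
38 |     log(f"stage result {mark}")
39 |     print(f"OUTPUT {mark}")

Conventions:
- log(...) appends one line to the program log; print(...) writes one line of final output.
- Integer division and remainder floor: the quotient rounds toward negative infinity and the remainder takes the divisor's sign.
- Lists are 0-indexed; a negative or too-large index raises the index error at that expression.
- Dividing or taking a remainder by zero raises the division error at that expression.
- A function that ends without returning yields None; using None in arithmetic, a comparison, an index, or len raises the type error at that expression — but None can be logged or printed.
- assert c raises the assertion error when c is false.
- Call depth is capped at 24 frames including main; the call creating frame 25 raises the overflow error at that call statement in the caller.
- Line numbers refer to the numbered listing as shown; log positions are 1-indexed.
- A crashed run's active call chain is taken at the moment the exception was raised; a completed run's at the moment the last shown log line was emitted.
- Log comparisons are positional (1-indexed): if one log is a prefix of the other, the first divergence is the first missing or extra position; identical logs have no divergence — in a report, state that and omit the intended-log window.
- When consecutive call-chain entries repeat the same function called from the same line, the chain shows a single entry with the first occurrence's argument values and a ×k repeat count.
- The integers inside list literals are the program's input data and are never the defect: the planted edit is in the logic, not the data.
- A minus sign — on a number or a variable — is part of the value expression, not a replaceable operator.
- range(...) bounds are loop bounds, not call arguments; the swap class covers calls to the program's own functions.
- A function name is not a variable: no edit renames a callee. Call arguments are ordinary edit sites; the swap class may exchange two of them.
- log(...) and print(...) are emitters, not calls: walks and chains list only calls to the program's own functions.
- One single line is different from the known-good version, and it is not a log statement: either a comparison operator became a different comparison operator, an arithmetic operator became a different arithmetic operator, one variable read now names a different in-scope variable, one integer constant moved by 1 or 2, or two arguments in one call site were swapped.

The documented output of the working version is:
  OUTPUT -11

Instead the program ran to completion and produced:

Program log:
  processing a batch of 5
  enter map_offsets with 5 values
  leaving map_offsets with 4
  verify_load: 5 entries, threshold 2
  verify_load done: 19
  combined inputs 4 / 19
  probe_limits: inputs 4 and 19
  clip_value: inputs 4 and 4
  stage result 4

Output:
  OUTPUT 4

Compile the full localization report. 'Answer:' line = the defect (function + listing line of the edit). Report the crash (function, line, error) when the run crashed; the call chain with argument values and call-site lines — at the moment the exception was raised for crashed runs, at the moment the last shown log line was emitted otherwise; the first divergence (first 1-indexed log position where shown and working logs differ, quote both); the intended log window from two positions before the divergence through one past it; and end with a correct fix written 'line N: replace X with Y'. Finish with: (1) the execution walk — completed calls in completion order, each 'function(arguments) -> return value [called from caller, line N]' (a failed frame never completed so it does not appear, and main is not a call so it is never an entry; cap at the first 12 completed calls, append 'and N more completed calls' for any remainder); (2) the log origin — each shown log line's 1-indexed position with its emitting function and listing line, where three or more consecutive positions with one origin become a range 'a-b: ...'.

Answer: the defect is in probe_limits at line 28.
Core observation: At log position 8 the runs split — shown 'clip_value: inputs 4 and 4', but the working version logs 'clip_value: inputs 4 and -15'.
Call chain: main.
First divergence: position 8 — the shown line 'clip_value: inputs 4 and 4' should read 'clip_value: inputs 4 and -15'.
Intended log window:
  6: combined inputs 4 / 19
  7: probe_limits: inputs 4 and 19
  8: clip_value: inputs 4 and -15
  9: stage result -11
Execution walk:
  map_offsets([2, 4, 2, 5, 10]) -> 4  [called from main, line 34]
  verify_load([2, 4, 2, 5, 10], 2) -> 19  [called from main, line 35]
  clip_value(4, 4, 2) -> 4  [called from probe_limits, line 28]
  probe_limits(4, 19) -> 4  [called from main, line 37]
Log origins:
  1: from main, line 33
  2: from map_offsets, line 2
  3: from map_offsets, line 7
  4: from verify_load, line 11
  5: from verify_load, line 16
  6: from main, line 36
  7: from probe_limits, line 25
  8: from clip_value, line 20
  9: from main, line 38
A correct fix: line 28: replace `clip_value(rate, rate, 2)` with `clip_value(rate, low, 2)`.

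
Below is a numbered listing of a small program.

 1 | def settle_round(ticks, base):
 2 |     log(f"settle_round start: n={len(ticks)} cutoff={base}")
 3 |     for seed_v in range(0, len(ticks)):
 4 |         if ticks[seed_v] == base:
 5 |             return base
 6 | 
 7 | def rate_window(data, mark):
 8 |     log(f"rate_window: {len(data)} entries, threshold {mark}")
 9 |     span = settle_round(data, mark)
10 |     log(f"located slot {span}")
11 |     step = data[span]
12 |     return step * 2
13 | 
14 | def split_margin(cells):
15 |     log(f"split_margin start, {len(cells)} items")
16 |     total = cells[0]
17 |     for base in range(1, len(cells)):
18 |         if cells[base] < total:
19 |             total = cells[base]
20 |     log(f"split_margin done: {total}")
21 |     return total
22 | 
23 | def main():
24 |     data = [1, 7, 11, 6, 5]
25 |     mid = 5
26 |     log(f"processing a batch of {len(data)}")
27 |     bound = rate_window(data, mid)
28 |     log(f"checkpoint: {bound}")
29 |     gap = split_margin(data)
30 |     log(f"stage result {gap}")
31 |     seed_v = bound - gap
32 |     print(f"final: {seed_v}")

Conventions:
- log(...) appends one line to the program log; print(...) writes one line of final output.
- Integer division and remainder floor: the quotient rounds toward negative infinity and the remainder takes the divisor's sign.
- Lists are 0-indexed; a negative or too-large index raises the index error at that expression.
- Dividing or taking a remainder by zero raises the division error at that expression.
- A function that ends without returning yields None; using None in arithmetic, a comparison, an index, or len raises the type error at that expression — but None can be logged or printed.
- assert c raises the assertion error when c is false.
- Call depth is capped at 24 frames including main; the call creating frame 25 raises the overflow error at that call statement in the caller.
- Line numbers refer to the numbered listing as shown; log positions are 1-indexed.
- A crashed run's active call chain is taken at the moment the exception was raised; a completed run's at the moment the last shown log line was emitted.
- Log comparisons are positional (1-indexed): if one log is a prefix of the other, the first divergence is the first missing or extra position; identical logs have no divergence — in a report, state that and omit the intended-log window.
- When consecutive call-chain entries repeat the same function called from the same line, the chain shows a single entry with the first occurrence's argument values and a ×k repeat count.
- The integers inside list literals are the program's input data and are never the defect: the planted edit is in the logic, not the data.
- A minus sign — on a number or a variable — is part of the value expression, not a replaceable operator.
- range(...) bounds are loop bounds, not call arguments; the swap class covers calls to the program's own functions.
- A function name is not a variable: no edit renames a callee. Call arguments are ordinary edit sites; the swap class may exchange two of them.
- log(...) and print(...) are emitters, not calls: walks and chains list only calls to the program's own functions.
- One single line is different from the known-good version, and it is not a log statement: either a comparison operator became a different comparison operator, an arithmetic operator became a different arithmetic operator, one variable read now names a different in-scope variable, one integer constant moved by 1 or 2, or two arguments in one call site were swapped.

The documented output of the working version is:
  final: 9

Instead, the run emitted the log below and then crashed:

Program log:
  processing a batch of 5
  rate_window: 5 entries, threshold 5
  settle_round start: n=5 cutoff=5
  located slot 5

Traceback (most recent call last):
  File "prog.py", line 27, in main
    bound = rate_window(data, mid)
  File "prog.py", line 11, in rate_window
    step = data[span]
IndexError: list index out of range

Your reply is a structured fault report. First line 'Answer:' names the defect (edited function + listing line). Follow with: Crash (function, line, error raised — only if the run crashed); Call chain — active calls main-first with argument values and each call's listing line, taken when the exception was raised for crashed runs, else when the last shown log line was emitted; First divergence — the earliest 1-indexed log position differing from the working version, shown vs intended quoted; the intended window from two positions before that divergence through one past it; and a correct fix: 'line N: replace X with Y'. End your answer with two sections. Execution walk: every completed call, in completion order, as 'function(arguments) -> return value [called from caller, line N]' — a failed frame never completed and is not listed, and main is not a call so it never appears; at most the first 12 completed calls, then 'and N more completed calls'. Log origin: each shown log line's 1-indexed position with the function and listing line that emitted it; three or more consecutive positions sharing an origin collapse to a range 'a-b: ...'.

Answer: the defect is in settle_round at line 5.
Key observation: At log position 4 the runs split — shown 'located slot 5', but the working version logs 'located slot 4'.
Crash: rate_window, line 11, IndexError.
Call chain: main -> rate_window([1, 7, 11, 6, 5], 5) (called at line 27).
First divergence: at position 4 the run shows 'located slot 5' where the working version logs 'located slot 4'.
Intended log window:
  2: rate_window: 5 entries, threshold 5
  3: settle_round start: n=5 cutoff=5
  4: located slot 4
  5: checkpoint: 10
Execution walk:
  settle_round([1, 7, 11, 6, 5], 5) -> 5  [called from rate_window, line 9]
Log line origins:
  1: emitted by main (line 26)
  2: emitted by rate_window (line 8)
  3: emitted by settle_round (line 2)
  4: emitted by rate_window (line 10)
A correct fix: line 5: replace `base` with `seed_v`.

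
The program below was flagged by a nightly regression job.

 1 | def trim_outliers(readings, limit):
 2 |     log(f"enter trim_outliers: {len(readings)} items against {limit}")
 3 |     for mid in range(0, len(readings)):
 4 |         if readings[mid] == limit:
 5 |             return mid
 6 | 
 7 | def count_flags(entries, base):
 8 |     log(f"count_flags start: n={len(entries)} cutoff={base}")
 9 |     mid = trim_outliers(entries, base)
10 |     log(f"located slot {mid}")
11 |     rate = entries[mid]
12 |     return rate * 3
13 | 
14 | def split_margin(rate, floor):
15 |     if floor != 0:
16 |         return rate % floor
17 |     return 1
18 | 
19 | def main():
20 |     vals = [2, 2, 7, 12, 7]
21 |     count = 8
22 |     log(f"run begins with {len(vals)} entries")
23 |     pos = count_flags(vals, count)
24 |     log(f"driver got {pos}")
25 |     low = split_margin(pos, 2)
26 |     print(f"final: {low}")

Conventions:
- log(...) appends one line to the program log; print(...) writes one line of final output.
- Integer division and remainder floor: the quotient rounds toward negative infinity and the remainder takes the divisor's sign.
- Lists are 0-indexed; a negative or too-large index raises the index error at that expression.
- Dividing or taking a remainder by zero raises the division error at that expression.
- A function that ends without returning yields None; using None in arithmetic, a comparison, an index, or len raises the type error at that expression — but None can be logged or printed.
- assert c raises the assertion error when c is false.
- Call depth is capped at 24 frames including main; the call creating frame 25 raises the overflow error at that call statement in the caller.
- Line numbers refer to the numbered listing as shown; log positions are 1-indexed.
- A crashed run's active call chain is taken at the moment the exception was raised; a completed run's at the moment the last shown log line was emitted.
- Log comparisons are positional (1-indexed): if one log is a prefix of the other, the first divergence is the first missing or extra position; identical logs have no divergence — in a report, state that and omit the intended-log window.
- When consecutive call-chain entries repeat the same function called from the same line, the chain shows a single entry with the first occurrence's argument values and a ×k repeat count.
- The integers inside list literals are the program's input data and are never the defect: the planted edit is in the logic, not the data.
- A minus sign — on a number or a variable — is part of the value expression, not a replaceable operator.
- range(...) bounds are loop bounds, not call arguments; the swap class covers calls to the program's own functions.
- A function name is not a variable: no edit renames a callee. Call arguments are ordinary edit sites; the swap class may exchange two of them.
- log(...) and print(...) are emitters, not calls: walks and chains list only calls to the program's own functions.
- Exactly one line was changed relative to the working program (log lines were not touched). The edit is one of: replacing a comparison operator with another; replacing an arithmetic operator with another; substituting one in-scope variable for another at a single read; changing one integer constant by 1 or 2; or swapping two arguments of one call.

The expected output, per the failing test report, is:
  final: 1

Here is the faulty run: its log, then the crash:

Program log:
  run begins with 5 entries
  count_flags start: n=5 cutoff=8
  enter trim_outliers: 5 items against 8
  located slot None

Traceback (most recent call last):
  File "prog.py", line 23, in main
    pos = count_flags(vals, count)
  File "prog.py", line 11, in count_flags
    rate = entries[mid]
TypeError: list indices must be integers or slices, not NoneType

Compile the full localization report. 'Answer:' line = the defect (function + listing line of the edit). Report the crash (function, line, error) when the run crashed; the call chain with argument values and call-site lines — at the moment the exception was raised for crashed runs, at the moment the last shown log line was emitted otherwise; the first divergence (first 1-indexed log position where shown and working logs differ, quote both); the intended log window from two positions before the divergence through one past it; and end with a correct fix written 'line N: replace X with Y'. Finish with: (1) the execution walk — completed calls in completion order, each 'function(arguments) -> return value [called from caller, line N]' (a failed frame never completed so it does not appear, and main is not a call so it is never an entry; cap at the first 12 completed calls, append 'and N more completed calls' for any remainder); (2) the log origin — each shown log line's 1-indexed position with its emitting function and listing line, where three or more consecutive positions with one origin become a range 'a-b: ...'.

Answer: the defect is in main at line 21.
The tell: At log position 2 the runs split — shown 'count_flags start: n=5 cutoff=8', but the working version logs 'count_flags start: n=5 cutoff=7'.
Crash: count_flags, line 11, TypeError.
Call chain: main -> count_flags([2, 2, 7, 12, 7], 8) (called at line 23).
First divergence: position 2 — shown 'count_flags start: n=5 cutoff=8', intended 'count_flags start: n=5 cutoff=7'.
Intended log window:
  1: run begins with 5 entries
  2: count_flags start: n=5 cutoff=7
  3: enter trim_outliers: 5 items against 7
Execution walk:
  trim_outliers([2, 2, 7, 12, 7], 8) -> None  [called from count_flags, line 9]
Log origins:
  1: logged in main at line 22
  2: logged in count_flags at line 8
  3: logged in trim_outliers at line 2
  4: logged in count_flags at line 10
A correct fix: line 21: replace `8` with `7`.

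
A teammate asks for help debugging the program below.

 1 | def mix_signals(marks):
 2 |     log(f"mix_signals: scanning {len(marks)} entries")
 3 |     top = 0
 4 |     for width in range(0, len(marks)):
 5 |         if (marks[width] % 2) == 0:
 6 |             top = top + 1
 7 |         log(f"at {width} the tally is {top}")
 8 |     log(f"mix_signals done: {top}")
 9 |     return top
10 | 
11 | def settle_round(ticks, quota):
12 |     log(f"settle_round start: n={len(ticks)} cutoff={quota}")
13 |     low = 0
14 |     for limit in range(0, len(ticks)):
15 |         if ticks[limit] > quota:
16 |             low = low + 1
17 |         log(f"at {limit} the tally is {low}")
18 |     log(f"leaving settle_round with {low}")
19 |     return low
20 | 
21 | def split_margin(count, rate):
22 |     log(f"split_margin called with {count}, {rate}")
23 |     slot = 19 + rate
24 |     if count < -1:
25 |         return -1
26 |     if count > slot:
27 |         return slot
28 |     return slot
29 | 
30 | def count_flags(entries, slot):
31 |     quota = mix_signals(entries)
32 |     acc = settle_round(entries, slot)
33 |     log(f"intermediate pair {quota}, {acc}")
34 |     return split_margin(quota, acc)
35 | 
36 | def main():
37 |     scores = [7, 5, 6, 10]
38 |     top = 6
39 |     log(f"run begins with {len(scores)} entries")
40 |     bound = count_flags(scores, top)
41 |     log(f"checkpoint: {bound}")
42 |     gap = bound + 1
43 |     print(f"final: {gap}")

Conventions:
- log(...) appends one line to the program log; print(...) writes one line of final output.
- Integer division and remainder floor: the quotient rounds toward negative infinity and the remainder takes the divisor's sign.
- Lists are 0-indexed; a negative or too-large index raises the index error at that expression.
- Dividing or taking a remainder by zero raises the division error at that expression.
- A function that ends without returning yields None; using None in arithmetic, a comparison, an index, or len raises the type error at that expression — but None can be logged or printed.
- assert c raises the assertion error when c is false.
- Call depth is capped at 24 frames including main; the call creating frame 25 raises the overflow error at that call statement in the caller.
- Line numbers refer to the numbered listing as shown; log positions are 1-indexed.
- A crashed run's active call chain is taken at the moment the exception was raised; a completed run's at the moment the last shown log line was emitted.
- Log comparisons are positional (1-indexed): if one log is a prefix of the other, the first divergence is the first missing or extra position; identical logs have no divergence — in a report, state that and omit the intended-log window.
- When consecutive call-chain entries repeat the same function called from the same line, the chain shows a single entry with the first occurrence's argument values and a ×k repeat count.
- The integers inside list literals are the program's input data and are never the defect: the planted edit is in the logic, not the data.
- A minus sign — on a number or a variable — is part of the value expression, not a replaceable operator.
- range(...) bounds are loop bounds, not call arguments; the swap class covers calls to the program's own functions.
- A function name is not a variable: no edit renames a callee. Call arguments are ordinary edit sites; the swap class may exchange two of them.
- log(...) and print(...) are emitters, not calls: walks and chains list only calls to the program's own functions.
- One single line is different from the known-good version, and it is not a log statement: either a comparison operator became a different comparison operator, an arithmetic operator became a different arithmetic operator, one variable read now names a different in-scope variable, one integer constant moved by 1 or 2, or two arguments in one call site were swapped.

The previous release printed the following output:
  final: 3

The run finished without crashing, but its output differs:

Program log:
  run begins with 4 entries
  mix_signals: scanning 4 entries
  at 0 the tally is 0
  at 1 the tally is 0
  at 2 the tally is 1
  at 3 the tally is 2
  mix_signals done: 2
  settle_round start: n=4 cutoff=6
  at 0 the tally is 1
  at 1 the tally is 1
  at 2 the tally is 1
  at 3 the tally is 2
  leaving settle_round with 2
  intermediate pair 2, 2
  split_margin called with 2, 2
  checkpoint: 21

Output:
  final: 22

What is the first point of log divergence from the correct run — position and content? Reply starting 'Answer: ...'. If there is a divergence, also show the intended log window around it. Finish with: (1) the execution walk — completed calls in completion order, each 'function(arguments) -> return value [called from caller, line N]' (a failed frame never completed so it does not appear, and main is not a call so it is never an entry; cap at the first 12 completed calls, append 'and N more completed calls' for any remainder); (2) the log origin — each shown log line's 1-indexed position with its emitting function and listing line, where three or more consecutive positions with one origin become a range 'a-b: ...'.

Answer: at position 16 the run shows 'checkpoint: 21' where the working version logs 'checkpoint: 2'.
Intended log window:
  14: intermediate pair 2, 2
  15: split_margin called with 2, 2
  16: checkpoint: 2
Execution walk:
  mix_signals([7, 5, 6, 10]) -> 2  [called from count_flags, line 31]
  settle_round([7, 5, 6, 10], 6) -> 2  [called from count_flags, line 32]
  split_margin(2, 2) -> 21  [called from count_flags, line 34]
  count_flags([7, 5, 6, 10], 6) -> 21  [called from main, line 40]
Log origin:
  1: logged in main at line 39
  2: logged in mix_signals at line 2
  3-6: logged in mix_signals at line 7
  7: logged in mix_signals at line 8
  8: logged in settle_round at line 12
  9-12: logged in settle_round at line 17
  13: logged in settle_round at line 18
  14: logged in count_flags at line 33
  15: logged in split_margin at line 22
  16: logged in main at line 41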